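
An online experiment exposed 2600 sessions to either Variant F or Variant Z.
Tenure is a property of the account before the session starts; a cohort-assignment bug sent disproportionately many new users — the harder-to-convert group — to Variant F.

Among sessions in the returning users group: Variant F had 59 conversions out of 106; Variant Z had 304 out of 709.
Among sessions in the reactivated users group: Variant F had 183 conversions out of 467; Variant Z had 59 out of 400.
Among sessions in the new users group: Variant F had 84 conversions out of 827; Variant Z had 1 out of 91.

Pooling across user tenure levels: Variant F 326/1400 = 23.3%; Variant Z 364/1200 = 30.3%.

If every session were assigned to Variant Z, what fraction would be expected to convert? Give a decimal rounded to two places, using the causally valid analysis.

Within every user tenure level Variant F has the higher rate, yet pooled Variant Z does — Simpson's reversal.
User tenure is set before the variant has any effect — it is not caused by the variant — and it independently drives the outcome. That makes it a confounder, so the causal comparison is within user tenure levels.
Standardising Variant Z to the population user tenure mix: 0.313·304/709 + 0.333·59/400 + 0.353·1/91 = 0.187.

0.19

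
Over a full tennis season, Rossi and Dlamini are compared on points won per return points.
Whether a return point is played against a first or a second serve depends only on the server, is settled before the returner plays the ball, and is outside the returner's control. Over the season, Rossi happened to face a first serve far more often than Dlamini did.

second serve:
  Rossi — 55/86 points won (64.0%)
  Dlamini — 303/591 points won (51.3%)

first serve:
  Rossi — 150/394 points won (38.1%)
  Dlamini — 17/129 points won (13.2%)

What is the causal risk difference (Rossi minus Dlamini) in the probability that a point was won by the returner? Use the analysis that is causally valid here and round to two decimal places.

Here serve type is a common cause — it drives both which player a case falls under and the outcome. The crude comparison mixes populations; the stratum-specific rates are the causally relevant ones.
Adjusting over the population distribution of serve type: 0.564·(0.640−0.513) + 0.436·(0.381−0.132) = +0.180.

+0.18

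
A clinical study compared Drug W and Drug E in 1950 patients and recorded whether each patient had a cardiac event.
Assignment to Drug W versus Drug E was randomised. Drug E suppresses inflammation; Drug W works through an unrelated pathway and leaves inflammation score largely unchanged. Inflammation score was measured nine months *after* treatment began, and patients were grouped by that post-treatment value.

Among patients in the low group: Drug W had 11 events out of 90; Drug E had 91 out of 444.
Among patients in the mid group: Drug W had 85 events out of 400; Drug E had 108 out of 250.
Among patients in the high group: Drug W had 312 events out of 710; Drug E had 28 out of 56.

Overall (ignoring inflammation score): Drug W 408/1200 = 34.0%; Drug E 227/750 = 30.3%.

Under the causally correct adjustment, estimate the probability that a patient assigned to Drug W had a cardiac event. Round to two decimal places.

The stratified and pooled comparisons disagree (Drug W wins within each inflammation score; Drug E wins overall), so the answer turns on the causal role of inflammation score.
Because the drug influences inflammation score, inflammation score is a post-treatment mediator, not a confounder. Stratifying on it would bias the estimate; the causal effect is the crude pooled difference.
So P(outcome | do(Drug W)) is just the pooled rate for Drug W: 408/1200 = 0.340.

0.34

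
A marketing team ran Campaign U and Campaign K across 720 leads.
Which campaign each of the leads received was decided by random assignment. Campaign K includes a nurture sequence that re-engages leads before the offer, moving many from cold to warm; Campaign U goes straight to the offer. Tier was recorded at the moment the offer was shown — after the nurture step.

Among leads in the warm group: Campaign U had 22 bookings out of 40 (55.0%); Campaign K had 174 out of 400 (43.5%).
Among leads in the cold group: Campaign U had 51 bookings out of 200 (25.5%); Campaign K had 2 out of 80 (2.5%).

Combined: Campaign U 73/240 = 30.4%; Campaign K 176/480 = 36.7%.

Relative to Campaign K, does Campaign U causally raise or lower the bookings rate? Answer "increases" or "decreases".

decreases

The engagement tier-specific comparison favours Campaign U throughout, but the pooled figures favour Campaign K. The question is whether to condition on engagement tier.
The distribution of engagement tier is itself part of what the campaign does — it is an intermediate outcome. Holding it fixed would remove that part of the effect; the total effect is the pooled difference.
Pooled: Campaign U 30.4% vs Campaign K 36.7%; Campaign K is higher overall.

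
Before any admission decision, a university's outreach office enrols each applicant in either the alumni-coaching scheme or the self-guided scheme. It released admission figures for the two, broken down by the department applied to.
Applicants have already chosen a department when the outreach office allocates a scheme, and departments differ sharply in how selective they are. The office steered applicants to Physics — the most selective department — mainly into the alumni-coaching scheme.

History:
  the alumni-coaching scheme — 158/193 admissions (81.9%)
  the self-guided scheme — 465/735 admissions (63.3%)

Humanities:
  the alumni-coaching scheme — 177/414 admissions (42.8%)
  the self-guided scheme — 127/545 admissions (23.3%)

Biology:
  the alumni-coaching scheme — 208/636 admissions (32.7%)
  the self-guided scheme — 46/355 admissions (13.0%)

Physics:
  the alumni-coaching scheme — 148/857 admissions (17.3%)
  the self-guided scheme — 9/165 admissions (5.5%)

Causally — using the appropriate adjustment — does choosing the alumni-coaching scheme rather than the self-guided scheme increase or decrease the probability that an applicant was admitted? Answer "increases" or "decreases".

The department-specific comparison favours the alumni-coaching scheme throughout, but the pooled figures favour the self-guided scheme. The question is whether to condition on department.
The imbalance in department arose from how applicants were allocated, not from anything the outreach scheme did; and department independently affects the outcome. The pooled gap is confounded — condition on department.
Within each level — History: 81.9% vs 63.3%; Humanities: 42.8% vs 23.3%; Biology: 32.7% vs 13.0%; Physics: 17.3% vs 5.5% — the alumni-coaching scheme is higher every time.

increases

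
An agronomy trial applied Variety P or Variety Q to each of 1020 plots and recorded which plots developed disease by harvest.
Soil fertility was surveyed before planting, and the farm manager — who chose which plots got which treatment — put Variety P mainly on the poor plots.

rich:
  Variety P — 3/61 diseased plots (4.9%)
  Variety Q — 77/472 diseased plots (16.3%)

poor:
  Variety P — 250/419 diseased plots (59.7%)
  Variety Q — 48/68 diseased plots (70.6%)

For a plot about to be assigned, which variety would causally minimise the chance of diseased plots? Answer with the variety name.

Variety P

The imbalance in soil fertility arose from how plots were allocated, not from anything the variety did; and soil fertility independently affects the outcome. The pooled gap is confounded — condition on soil fertility.
Within each level — rich: 4.9% vs 16.3%; poor: 59.7% vs 70.6% — Variety P is lower every time.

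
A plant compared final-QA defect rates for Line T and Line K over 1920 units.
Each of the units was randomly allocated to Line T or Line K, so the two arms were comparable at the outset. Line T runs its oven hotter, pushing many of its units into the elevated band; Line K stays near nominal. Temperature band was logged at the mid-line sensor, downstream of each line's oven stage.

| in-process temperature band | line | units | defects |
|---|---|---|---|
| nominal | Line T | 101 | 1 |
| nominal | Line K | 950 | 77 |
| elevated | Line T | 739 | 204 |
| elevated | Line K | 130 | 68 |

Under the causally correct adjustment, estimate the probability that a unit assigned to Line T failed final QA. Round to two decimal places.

0.24

Because the line influences in-process temperature band, in-process temperature band is a post-treatment mediator, not a confounder. Stratifying on it would bias the estimate; the causal effect is the crude pooled difference.
So P(outcome | do(Line T)) is just the pooled rate for Line T: 205/840 = 0.244.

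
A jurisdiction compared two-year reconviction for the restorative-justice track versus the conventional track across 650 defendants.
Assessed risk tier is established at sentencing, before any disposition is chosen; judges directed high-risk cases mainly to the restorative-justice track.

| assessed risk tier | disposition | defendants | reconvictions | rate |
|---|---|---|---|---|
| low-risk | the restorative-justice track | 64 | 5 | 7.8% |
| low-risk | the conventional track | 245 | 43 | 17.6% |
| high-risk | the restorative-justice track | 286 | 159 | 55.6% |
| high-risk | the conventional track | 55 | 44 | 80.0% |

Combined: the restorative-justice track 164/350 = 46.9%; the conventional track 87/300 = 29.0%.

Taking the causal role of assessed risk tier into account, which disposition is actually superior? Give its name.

Assessed risk tier differs across dispositions for reasons unrelated to any effect of the disposition itself, and it separately predicts the outcome — a classic confounder. We must compare within assessed risk tier levels.
Within each level — low-risk: 7.8% vs 17.6%; high-risk: 55.6% vs 80.0% — the restorative-justice track is lower every time.

the restorative-justice track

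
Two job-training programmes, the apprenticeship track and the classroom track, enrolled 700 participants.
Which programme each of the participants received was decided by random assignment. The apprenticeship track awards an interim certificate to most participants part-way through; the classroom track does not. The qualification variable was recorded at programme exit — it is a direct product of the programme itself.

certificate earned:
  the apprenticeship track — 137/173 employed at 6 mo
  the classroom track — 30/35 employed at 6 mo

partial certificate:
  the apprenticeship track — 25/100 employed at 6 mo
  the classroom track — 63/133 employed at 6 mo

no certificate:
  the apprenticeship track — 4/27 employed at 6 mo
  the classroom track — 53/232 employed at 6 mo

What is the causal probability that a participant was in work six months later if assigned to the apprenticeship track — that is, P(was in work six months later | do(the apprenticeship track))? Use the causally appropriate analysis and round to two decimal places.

The qualification attained during the programme-specific comparison favours the classroom track throughout, but the pooled figures favour the apprenticeship track. The question is whether to condition on qualification attained during the programme.
Because the programme influences qualification attained during the programme, qualification attained during the programme is a post-treatment mediator, not a confounder. Stratifying on it would bias the estimate; the causal effect is the crude pooled difference.
So P(outcome | do(the apprenticeship track)) is just the pooled rate for the apprenticeship track: 166/300 = 0.553.

0.55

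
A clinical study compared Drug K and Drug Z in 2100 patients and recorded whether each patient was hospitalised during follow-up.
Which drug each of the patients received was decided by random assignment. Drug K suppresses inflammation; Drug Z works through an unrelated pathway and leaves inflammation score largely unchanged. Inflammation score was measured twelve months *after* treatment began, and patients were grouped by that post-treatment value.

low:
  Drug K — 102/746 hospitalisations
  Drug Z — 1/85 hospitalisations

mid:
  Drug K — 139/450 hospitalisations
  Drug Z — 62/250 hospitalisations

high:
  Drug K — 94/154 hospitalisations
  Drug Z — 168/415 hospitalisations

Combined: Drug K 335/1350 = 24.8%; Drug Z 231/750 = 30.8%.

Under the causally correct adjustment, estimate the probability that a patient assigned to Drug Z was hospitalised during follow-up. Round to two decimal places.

0.31

The inflammation score-specific comparison favours Drug Z throughout, but the pooled figures favour Drug K. The question is whether to condition on inflammation score.
Inflammation score is recorded after the drug and is itself shifted by it — it sits on the causal path from drug to outcome. Conditioning on a mediator would strip out part of the effect we want; the pooled comparison gives the total causal effect.
So P(outcome | do(Drug Z)) is just the pooled rate for Drug Z: 231/750 = 0.308.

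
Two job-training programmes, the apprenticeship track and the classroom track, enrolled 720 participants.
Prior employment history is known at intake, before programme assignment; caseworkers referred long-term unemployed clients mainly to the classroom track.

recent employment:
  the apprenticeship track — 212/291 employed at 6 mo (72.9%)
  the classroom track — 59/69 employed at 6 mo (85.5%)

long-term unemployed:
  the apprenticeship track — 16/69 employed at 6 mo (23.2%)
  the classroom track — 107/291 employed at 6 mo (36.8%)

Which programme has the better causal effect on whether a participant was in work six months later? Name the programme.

the classroom track

The prior employment history-specific comparison favours the classroom track throughout, but the pooled figures favour the apprenticeship track. The question is whether to condition on prior employment history.
The imbalance in prior employment history arose from how participants were allocated, not from anything the programme did; and prior employment history independently affects the outcome. The pooled gap is confounded — condition on prior employment history.
Within each level — recent employment: 72.9% vs 85.5%; long-term unemployed: 23.2% vs 36.8% — the classroom track is higher every time.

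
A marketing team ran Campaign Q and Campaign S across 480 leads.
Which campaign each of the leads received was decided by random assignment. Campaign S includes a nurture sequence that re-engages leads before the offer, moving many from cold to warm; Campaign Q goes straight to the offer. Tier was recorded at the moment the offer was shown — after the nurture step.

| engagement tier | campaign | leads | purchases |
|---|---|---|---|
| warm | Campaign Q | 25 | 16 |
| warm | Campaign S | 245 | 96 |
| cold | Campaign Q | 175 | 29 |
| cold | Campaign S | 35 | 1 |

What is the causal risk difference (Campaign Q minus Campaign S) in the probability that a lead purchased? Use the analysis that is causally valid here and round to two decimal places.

Stratifying would compare campaigns among leads the campaigns themselves sorted into engagement tier groups — a form of selection on an intermediate. The unconditioned pooled rates give the total causal effect.
The causal difference is the pooled difference: 0.225 − 0.346 = -0.121.

-0.12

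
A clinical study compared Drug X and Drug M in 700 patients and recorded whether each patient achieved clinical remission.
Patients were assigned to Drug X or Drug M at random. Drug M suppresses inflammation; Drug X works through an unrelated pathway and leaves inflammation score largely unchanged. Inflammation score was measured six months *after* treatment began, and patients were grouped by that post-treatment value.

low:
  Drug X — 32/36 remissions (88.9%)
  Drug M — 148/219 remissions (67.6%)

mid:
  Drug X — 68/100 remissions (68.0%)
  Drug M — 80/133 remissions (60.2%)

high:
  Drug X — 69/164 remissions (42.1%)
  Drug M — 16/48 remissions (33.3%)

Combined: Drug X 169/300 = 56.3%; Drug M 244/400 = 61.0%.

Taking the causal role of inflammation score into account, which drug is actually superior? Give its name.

Drug M

Inflammation score is recorded after the drug and is itself shifted by it — it sits on the causal path from drug to outcome. Conditioning on a mediator would strip out part of the effect we want; the pooled comparison gives the total causal effect.
Pooled: Drug X 56.3% vs Drug M 61.0%; Drug M is higher overall.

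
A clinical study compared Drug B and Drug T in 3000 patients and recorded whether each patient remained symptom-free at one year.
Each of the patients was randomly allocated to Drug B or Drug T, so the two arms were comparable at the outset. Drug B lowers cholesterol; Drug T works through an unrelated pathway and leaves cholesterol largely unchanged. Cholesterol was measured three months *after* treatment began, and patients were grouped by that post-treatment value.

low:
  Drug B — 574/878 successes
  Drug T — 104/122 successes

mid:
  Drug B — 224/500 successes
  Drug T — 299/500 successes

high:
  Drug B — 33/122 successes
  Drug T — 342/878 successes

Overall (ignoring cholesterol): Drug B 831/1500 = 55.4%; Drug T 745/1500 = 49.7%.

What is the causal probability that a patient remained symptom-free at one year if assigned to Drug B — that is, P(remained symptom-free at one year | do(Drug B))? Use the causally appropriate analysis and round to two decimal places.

0.55

Within every cholesterol level Drug T has the higher rate, yet pooled Drug B does — Simpson's reversal.
Because the drug influences cholesterol, cholesterol is a post-treatment mediator, not a confounder. Stratifying on it would bias the estimate; the causal effect is the crude pooled difference.
So P(outcome | do(Drug B)) is just the pooled rate for Drug B: 831/1500 = 0.554.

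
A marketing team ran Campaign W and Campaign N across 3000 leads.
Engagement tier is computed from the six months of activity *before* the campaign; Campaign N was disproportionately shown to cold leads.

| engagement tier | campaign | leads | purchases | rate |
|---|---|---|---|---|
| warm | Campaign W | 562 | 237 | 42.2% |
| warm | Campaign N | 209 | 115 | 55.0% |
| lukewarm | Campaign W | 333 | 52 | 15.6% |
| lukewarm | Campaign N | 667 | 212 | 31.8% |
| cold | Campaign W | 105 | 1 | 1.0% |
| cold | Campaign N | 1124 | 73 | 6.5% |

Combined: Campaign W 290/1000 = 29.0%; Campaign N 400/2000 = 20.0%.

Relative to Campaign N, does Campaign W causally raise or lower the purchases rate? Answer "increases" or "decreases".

decreases

The engagement tier-specific comparison favours Campaign N throughout, but the pooled figures favour Campaign W. The question is whether to condition on engagement tier.
Engagement tier satisfies the back-door criterion: it is not a descendant of the campaign, and it blocks the spurious path from campaign to outcome. Adjusting for it (i.e., using the within-engagement tier rates) gives the causal effect.
Within each level — warm: 42.2% vs 55.0%; lukewarm: 15.6% vs 31.8%; cold: 1.0% vs 6.5% — Campaign N is higher every time.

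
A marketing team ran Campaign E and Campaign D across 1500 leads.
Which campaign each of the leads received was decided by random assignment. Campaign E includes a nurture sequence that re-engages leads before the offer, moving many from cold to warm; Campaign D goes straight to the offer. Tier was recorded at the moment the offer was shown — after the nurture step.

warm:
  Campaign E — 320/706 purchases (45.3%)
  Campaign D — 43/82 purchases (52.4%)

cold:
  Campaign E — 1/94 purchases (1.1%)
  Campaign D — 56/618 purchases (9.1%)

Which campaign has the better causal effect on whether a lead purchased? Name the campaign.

Campaign E

Engagement tier here is a post-treatment variable shaped by the campaign; conditioning on it would introduce bias rather than remove it. The overall comparison is the causal one.
Pooled: Campaign E 40.1% vs Campaign D 14.1%; Campaign E is higher overall.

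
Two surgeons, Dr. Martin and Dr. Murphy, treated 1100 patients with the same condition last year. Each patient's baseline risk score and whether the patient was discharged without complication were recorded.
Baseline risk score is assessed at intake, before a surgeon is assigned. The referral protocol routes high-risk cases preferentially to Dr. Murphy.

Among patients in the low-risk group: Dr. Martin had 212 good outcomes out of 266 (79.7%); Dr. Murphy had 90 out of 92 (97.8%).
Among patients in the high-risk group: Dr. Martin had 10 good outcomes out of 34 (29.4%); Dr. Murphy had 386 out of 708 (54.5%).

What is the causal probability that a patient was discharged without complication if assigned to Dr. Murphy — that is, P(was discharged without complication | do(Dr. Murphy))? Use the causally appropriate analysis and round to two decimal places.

0.69

The imbalance in baseline risk score arose from how patients were allocated, not from anything the surgeon did; and baseline risk score independently affects the outcome. The pooled gap is confounded — condition on baseline risk score.
Standardising Dr. Murphy to the population baseline risk score mix: 0.325·90/92 + 0.675·386/708 = 0.686.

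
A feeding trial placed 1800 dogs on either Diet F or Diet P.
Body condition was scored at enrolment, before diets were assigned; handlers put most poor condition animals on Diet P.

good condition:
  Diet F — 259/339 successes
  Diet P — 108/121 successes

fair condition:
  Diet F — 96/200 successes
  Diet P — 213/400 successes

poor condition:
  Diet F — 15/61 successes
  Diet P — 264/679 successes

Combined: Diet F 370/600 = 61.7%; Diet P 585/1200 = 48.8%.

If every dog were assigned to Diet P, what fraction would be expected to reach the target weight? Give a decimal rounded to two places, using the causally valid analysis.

0.57

Diet P is higher inside every starting body condition stratum but Diet F is higher in aggregate. Whether to stratify depends on how starting body condition relates to the diet.
Starting body condition is set before the diet has any effect — it is not caused by the diet — and it independently drives the outcome. That makes it a confounder, so the causal comparison is within starting body condition levels.
Standardising Diet P to the population starting body condition mix: 0.256·108/121 + 0.333·213/400 + 0.411·264/679 = 0.565.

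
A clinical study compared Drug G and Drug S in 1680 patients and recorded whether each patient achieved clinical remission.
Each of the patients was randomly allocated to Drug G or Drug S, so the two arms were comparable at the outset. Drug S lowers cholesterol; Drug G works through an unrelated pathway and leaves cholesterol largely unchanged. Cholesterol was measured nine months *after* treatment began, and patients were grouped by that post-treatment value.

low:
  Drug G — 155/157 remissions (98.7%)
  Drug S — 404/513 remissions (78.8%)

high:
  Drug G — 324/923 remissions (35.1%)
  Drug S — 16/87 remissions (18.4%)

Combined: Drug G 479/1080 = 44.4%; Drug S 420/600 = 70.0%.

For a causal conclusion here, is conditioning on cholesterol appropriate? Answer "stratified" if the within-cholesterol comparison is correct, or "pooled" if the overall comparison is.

Cholesterol lies on the pathway drug → cholesterol → outcome, so adjusting for it blocks the indirect effect. For the total causal effect of drug, use the unadjusted pooled rates.
Pooled: Drug G 44.4% vs Drug S 70.0%; Drug S is higher overall.

pooled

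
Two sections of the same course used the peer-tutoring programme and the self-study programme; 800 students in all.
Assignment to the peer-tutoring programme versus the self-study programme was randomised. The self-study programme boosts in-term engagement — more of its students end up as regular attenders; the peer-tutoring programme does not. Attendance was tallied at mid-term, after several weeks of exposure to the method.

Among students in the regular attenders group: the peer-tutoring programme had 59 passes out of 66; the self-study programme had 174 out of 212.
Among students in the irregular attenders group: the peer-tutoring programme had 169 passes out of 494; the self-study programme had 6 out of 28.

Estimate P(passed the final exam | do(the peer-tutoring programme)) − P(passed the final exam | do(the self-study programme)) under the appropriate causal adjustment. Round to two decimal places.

-0.34

Mid-term attendance is downstream of the teaching method. One should not condition on a consequence of treatment, so the overall rates are the right comparison.
The causal difference is the pooled difference: 0.407 − 0.750 = -0.343.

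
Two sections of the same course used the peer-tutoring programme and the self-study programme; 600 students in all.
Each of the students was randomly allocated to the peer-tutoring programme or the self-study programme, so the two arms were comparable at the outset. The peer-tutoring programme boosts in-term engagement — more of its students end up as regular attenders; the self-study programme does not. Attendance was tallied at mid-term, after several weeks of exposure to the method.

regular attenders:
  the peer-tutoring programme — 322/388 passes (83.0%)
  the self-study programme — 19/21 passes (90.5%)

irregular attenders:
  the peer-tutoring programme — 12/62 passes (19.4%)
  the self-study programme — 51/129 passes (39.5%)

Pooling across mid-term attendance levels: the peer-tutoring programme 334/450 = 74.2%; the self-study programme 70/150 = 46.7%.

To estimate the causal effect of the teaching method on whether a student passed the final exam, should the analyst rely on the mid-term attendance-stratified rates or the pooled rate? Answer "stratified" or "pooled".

Mid-term attendance here is a post-treatment variable shaped by the teaching method; conditioning on it would introduce bias rather than remove it. The overall comparison is the causal one.
Pooled: the peer-tutoring programme 74.2% vs the self-study programme 46.7%; the peer-tutoring programme is higher overall.

pooled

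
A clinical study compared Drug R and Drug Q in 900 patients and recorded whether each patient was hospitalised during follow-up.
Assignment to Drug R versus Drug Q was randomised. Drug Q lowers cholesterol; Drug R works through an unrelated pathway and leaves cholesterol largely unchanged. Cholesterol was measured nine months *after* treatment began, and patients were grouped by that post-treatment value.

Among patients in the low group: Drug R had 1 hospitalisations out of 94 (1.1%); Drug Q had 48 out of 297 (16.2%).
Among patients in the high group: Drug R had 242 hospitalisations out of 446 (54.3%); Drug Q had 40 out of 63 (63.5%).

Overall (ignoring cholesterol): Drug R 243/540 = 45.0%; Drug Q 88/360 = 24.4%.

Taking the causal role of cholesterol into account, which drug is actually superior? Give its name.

Drug Q

The distribution of cholesterol is itself part of what the drug does — it is an intermediate outcome. Holding it fixed would remove that part of the effect; the total effect is the pooled difference.
Pooled: Drug R 45.0% vs Drug Q 24.4%; Drug Q is lower overall.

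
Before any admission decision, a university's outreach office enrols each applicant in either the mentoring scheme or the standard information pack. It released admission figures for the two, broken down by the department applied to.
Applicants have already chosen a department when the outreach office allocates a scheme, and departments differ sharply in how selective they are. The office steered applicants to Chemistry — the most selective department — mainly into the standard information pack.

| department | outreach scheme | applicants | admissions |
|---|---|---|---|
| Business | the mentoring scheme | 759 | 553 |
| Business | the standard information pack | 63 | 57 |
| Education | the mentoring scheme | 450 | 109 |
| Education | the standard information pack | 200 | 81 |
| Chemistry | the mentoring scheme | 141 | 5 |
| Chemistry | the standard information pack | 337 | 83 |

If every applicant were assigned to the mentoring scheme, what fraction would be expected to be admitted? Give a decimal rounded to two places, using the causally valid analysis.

The stratified and pooled comparisons disagree (the standard information pack wins within each department; the mentoring scheme wins overall), so the answer turns on the causal role of department.
Since department is a pre-existing factor (not a product of the outreach scheme) and it affects the outcome on its own, it is a confounder. The stratified rates, not the pooled rate, identify the causal effect.
Standardising the mentoring scheme to the population department mix: 0.422·553/759 + 0.333·109/450 + 0.245·5/141 = 0.397.

0.40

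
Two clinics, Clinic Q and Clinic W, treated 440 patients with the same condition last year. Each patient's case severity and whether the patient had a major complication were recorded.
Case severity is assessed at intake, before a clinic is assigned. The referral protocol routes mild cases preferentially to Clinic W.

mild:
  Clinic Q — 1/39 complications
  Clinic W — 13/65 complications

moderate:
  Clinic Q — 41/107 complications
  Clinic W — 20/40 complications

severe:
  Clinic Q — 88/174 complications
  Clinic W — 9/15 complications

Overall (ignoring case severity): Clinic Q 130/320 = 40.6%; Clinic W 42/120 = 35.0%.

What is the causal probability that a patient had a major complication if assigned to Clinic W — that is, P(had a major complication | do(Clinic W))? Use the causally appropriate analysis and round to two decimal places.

The imbalance in case severity arose from how patients were allocated, not from anything the clinic did; and case severity independently affects the outcome. The pooled gap is confounded — condition on case severity.
Standardising Clinic W to the population case severity mix: 0.236·13/65 + 0.334·20/40 + 0.430·9/15 = 0.472.

0.47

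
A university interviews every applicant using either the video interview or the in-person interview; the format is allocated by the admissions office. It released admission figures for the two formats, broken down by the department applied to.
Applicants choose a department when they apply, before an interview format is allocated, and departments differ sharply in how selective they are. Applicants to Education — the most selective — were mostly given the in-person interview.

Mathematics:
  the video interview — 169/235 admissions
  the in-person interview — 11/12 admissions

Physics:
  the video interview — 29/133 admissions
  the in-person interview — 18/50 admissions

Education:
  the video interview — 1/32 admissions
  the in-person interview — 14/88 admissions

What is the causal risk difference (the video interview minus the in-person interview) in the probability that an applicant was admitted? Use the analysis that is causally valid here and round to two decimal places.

-0.16

Since department is a pre-existing factor (not a product of the interview format) and it affects the outcome on its own, it is a confounder. The stratified rates, not the pooled rate, identify the causal effect.
Adjusting over the population distribution of department: 0.449·(0.719−0.917) + 0.333·(0.218−0.360) + 0.218·(0.031−0.159) = -0.164.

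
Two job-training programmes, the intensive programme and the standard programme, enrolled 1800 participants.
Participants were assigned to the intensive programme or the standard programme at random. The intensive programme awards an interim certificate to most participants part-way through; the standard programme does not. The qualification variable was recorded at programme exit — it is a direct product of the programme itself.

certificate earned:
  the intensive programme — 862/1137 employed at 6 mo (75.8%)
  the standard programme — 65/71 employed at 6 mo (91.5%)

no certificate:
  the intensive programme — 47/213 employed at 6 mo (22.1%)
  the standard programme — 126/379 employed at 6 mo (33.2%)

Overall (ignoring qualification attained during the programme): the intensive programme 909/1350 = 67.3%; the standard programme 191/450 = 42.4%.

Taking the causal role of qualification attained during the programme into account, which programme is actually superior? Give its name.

the standard programme is higher inside every qualification attained during the programme stratum but the intensive programme is higher in aggregate. Whether to stratify depends on how qualification attained during the programme relates to the programme.
Because the programme influences qualification attained during the programme, qualification attained during the programme is a post-treatment mediator, not a confounder. Stratifying on it would bias the estimate; the causal effect is the crude pooled difference.
Pooled: the intensive programme 67.3% vs the standard programme 42.4%; the intensive programme is higher overall.

the intensive programme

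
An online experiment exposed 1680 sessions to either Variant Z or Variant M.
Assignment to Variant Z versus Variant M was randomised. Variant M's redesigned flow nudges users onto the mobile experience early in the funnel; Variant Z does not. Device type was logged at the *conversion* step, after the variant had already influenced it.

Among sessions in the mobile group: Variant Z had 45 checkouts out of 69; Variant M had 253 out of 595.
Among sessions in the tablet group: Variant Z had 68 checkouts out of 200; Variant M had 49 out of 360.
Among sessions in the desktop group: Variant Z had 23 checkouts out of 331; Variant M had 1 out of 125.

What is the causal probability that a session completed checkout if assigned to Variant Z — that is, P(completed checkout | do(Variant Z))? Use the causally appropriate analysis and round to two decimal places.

0.23

Within every device type level Variant Z has the higher rate, yet pooled Variant M does — Simpson's reversal.
Stratifying would compare variants among sessions the variants themselves sorted into device type groups — a form of selection on an intermediate. The unconditioned pooled rates give the total causal effect.
So P(outcome | do(Variant Z)) is just the pooled rate for Variant Z: 136/600 = 0.227.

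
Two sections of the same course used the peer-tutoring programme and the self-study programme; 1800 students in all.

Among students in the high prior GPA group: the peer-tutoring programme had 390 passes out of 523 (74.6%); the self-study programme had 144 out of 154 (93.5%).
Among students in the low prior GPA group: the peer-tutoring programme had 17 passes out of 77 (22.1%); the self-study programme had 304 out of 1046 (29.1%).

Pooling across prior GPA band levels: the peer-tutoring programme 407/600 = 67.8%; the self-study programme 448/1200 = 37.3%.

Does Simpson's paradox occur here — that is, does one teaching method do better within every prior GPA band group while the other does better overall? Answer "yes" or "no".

Within each prior GPA band level (high prior GPA 74.6% vs 93.5%; low prior GPA 22.1% vs 29.1%), the self-study programme has the higher rate every time. Pooled: 67.8% vs 37.3% — the peer-tutoring programme has the higher rate overall. The two comparisons disagree.

yes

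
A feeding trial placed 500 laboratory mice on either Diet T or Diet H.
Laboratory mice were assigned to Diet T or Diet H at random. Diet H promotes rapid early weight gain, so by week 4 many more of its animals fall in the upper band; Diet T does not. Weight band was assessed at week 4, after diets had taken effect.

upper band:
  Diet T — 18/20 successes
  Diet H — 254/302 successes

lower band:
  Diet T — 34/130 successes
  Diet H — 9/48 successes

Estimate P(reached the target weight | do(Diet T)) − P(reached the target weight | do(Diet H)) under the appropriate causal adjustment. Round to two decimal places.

-0.40

Week-4 weight band lies on the pathway diet → week-4 weight band → outcome, so adjusting for it blocks the indirect effect. For the total causal effect of diet, use the unadjusted pooled rates.
The causal difference is the pooled difference: 0.347 − 0.751 = -0.405.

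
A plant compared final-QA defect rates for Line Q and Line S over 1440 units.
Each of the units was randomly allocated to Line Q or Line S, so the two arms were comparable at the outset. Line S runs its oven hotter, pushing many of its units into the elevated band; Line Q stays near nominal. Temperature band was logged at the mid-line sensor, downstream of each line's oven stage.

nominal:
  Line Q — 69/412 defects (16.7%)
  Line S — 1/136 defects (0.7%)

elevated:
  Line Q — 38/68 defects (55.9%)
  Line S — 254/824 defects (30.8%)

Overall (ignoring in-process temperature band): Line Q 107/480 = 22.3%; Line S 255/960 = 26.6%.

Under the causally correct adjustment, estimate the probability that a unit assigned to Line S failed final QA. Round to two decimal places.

Line S is lower inside every in-process temperature band stratum but Line Q is lower in aggregate. Whether to stratify depends on how in-process temperature band relates to the line.
In-process temperature band here is a post-treatment variable shaped by the line; conditioning on it would introduce bias rather than remove it. The overall comparison is the causal one.
So P(outcome | do(Line S)) is just the pooled rate for Line S: 255/960 = 0.266.

0.27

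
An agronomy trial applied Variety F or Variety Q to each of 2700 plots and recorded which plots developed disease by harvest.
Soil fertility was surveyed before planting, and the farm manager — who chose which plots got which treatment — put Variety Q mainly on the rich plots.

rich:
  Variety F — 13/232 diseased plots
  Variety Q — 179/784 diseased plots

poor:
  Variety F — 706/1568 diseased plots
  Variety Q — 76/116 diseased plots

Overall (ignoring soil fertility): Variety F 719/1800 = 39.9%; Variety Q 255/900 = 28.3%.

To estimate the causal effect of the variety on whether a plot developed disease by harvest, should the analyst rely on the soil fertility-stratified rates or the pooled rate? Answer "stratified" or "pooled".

stratified

The soil fertility-specific comparison favours Variety F throughout, but the pooled figures favour Variety Q. The question is whether to condition on soil fertility.
Soil fertility is set before the variety has any effect — it is not caused by the variety — and it independently drives the outcome. That makes it a confounder, so the causal comparison is within soil fertility levels.
Within each level — rich: 5.6% vs 22.8%; poor: 45.0% vs 65.5% — Variety F is lower every time.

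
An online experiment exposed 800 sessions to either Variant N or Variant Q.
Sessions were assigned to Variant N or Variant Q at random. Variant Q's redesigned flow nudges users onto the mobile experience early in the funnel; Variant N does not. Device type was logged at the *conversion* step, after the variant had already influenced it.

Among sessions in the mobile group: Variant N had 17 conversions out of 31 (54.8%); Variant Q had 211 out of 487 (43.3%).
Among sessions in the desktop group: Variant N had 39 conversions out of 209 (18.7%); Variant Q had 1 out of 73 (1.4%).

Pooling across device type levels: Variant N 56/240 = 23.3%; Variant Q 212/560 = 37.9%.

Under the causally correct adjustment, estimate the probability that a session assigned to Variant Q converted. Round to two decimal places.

Variant N is higher inside every device type stratum but Variant Q is higher in aggregate. Whether to stratify depends on how device type relates to the variant.
The distribution of device type is itself part of what the variant does — it is an intermediate outcome. Holding it fixed would remove that part of the effect; the total effect is the pooled difference.
So P(outcome | do(Variant Q)) is just the pooled rate for Variant Q: 212/560 = 0.379.

0.38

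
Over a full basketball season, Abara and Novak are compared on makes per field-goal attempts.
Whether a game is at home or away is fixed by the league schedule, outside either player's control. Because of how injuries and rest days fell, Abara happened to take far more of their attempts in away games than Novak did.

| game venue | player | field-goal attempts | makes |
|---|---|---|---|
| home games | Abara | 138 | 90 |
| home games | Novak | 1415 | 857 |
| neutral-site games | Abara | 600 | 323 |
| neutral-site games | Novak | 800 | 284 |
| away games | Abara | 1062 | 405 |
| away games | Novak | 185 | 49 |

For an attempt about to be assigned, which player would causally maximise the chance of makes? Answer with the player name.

Abara is higher inside every game venue stratum but Novak is higher in aggregate. Whether to stratify depends on how game venue relates to the player.
The imbalance in game venue arose from how field-goal attempts were allocated, not from anything the player did; and game venue independently affects the outcome. The pooled gap is confounded — condition on game venue.
Within each level — home games: 65.2% vs 60.6%; neutral-site games: 53.8% vs 35.5%; away games: 38.1% vs 26.5% — Abara is higher every time.

Abara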